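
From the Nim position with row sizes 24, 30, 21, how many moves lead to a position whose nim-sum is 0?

Write each in binary and XOR column by column:
  11000  (24)
  11110  (30)
  10101  (21)
  -----
  10011  (19)
The overall nim-sum is X = 19. A row of size p has a winning move iff p XOR X < p (reduce it to p XOR X).
  24: 24 XOR 19 = 11 < 24 — winning move (to 11).
  30: 30 XOR 19 = 13 < 30 — winning move (to 13).
  21: 21 XOR 19 = 6 < 21 — winning move (to 6).
That gives 3 winning moves.

3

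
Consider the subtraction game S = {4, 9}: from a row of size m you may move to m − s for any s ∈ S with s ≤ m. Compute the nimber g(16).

Grundy values for subtraction set {4, 9}:
k:     0  1  2  3  4  5  6  7  8  9 10 11 12 13 14 15 16
g(k):  0  0  0  0  1  1  1  1  0  2  2  2  1  0  0  0  0
So g(16) = 0.

0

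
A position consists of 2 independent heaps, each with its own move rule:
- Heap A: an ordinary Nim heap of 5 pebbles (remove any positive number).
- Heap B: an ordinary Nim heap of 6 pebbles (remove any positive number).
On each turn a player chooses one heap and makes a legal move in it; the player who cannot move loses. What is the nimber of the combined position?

3

Heap A is a plain Nim heap of size 5, so its Grundy value is 5.
Heap B is a plain Nim heap of size 6, so its Grundy value is 6.
By the Sprague-Grundy theorem, the Grundy value of a sum of independent games is the XOR of the component values.
Combined value = 5 XOR 6 = 3.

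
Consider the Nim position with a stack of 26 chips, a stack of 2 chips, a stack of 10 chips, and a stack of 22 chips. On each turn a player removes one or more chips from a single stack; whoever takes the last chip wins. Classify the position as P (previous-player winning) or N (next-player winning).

Nim-sum: 26 ⊕ 2 ⊕ 10 ⊕ 22 = 4.
The nim-sum is 4 ≠ 0, so this is an N-position: the player to move can win.

N-position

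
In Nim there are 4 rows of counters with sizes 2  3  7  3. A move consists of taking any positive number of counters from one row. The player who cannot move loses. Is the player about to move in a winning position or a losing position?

Compute the nim-sum pairwise:
2 ⊕ 3 = 1
1 ⊕ 7 = 6
6 ⊕ 3 = 5
The nim-sum is 5 ≠ 0, so this is an N-position: the player to move can win.

Winning position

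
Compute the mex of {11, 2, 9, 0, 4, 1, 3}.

5

The values 0, 1, 2, 3, 4 are all present; 5 is the first non-negative integer missing from the set.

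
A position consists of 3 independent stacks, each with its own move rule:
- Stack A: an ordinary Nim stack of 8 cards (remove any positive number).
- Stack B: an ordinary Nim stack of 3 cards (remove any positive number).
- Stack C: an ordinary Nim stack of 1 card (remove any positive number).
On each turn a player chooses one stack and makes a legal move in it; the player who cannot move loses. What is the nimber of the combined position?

Stack A is a plain Nim stack of size 8, so its Grundy value is 8.
Stack B is a plain Nim stack of size 3, so its Grundy value is 3.
Stack C is a plain Nim stack of size 1, so its Grundy value is 1.
By the Sprague-Grundy theorem, the Grundy value of a sum of independent games is the XOR of the component values.
Combined value = 8 XOR 3 XOR 1 = 10.

10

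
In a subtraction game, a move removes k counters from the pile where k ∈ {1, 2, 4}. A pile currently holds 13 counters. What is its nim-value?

1

Build the Grundy sequence with g(k) = mex{g(k−s) : s ∈ {1, 2, 4}, s ≤ k}:
k:     0  1  2  3  4  5  6  7  8  9 10 11 12 13
g(k):  0  1  2  0  1  2  0  1  2  0  1  2  0  1
So g(13) = 1.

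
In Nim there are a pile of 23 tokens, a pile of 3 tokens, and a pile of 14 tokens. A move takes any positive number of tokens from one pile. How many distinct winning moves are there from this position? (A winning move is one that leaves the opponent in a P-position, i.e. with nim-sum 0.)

Bitwise XOR of the heap sizes:
  10111  (23)
  00011  (3)
  01110  (14)
  -----
  11010  (26)
The overall nim-sum is X = 26. A pile of size p has a winning move iff p XOR X < p (reduce it to p XOR X).
  23: 23 XOR 26 = 13 < 23 — winning move (to 13).
  3: 3 XOR 26 = 25 ≥ 3 — no move.
  14: 14 XOR 26 = 20 ≥ 14 — no move.
That gives 1 winning move.

1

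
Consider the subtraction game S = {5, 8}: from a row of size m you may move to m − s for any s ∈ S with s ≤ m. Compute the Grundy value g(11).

Grundy values for subtraction set {5, 8}:
k:     0  1  2  3  4  5  6  7  8  9 10 11
g(k):  0  0  0  0  0  1  1  1  1  1  2  2
So g(11) = 2.

2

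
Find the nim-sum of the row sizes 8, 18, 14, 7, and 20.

7

Compute the nim-sum pairwise:
8 XOR 18 = 26
26 XOR 14 = 20
20 XOR 7 = 19
19 XOR 20 = 7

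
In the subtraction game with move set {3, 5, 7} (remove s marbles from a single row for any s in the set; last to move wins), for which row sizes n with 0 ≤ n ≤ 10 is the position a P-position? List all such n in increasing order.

Compute g(0), g(1), … for moves {3, 5, 7}:
k:     0  1  2  3  4  5  6  7  8  9 10
g(k):  0  0  0  1  1  1  2  2  2  3  0
The P-positions (g = 0) in 0..10 are 0, 1, 2, 10.

0, 1, 2, 10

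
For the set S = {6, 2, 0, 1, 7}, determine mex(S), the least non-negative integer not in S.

3

The values 0, 1, 2 are all present; 3 is the first non-negative integer missing from the set.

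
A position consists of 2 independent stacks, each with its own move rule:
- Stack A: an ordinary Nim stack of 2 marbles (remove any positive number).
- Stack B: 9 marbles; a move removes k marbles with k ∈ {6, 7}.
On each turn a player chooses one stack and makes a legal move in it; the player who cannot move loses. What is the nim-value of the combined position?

Stack A is a plain Nim stack of size 2, so its Grundy value is 2.
Build the Grundy sequence for stack B with g(k) = mex{g(k−s) : s ∈ {6, 7}, s ≤ k}:
g(0) = mex{} = 0
g(1) = mex{} = 0
g(2) = mex{} = 0
g(3) = mex{} = 0
g(4) = mex{} = 0
g(5) = mex{} = 0
g(6) = mex{0} = 1
g(7) = mex{0} = 1
g(8) = mex{0} = 1
g(9) = mex{0} = 1
So g(9) = 1.
By the Sprague-Grundy theorem, the Grundy value of a sum of independent games is the XOR of the component values.
Combined value = 2 XOR 1 = 3.

3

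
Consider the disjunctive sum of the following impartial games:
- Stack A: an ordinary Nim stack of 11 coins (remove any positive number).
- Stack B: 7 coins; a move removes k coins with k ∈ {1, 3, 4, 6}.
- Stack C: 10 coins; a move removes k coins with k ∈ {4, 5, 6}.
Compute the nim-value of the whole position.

11

Stack A is a plain Nim stack of size 11, so its Grundy value is 11.
Build the Grundy sequence for stack B with g(k) = mex{g(k−s) : s ∈ {1, 3, 4, 6}, s ≤ k}:
k:     0  1  2  3  4  5  6  7
g(k):  0  1  0  1  2  3  2  0
So g(7) = 0.
Build the Grundy sequence for stack C with g(k) = mex{g(k−s) : s ∈ {4, 5, 6}, s ≤ k}:
g(0) = mex{} = 0
g(1) = mex{} = 0
g(2) = mex{} = 0
g(3) = mex{} = 0
g(4) = mex{0} = 1
g(5) = mex{0} = 1
g(6) = mex{0} = 1
g(7) = mex{0} = 1
g(8) = mex{0,1} = 2
g(9) = mex{0,1} = 2
g(10) = mex{1} = 0
So g(10) = 0.
The value of a disjunctive sum is the nim-sum of the parts.
Combined value = 11 XOR 0 XOR 0 = 11.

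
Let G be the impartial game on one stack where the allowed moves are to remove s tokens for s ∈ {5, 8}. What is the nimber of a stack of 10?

Grundy values for subtraction set {5, 8}:
g(0) = mex{} = 0
g(1) = mex{} = 0
g(2) = mex{} = 0
g(3) = mex{} = 0
g(4) = mex{} = 0
g(5) = mex{0} = 1
g(6) = mex{0} = 1
g(7) = mex{0} = 1
g(8) = mex{0} = 1
g(9) = mex{0} = 1
g(10) = mex{0,1} = 2
So g(10) = 2.

2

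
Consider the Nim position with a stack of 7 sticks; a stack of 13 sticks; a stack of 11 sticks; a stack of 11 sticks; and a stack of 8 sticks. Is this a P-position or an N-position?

N-position

Nim-sum: 7 XOR 13 XOR 11 XOR 11 XOR 8 = 2.
The nim-sum is 2 ≠ 0, so this is an N-position: the player to move can win.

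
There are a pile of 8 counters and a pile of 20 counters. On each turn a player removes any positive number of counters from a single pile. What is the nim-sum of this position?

Nim-sum: 8 ^ 20 = 28.

28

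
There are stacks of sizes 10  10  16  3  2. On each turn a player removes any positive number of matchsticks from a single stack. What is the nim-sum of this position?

Nim-sum: 10 ^ 10 ^ 16 ^ 3 ^ 2 = 17.

17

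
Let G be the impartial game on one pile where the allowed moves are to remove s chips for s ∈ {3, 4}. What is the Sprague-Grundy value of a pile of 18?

1

Grundy values for subtraction set {3, 4}:
k:     0  1  2  3  4  5  6  7  8  9 10 11 12 13 14 15 16 17 18
g(k):  0  0  0  1  1  1  2  0  0  0  1  1  1  2  0  0  0  1  1
So g(18) = 1.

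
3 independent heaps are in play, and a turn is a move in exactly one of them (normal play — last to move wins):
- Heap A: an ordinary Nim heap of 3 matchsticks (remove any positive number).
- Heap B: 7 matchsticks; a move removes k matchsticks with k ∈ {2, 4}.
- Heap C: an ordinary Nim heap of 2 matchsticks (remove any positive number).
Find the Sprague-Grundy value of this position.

1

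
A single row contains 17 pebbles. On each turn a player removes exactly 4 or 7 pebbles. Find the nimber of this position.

1

Grundy values for subtraction set {4, 7}:
k:     0  1  2  3  4  5  6  7  8  9 10 11 12 13 14 15 16 17
g(k):  0  0  0  0  1  1  1  1  2  2  2  0  0  0  0  1  1  1
So g(17) = 1.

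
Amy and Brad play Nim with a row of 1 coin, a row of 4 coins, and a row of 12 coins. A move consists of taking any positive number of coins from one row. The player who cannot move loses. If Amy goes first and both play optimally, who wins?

Amy wins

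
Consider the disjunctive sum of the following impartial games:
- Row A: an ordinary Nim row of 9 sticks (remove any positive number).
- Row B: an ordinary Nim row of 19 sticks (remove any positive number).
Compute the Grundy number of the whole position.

26

Row A is a plain Nim row of size 9, so its Grundy value is 9.
Row B is a plain Nim row of size 19, so its Grundy value is 19.
By the Sprague-Grundy theorem, the Grundy value of a sum of independent games is the XOR of the component values.
Combined value = 9 XOR 19 = 26.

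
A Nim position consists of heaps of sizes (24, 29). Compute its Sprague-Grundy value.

5

Nim-sum: 24 XOR 29 = 5.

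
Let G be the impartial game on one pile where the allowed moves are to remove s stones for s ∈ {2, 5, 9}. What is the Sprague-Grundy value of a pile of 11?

Grundy values for subtraction set {2, 5, 9}:
g(0) = mex{} = 0
g(1) = mex{} = 0
g(2) = mex{0} = 1
g(3) = mex{0} = 1
g(4) = mex{1} = 0
g(5) = mex{0,1} = 2
g(6) = mex{0} = 1
g(7) = mex{1,2} = 0
g(8) = mex{1} = 0
g(9) = mex{0} = 1
g(10) = mex{0,2} = 1
g(11) = mex{1} = 0
So g(11) = 0.

0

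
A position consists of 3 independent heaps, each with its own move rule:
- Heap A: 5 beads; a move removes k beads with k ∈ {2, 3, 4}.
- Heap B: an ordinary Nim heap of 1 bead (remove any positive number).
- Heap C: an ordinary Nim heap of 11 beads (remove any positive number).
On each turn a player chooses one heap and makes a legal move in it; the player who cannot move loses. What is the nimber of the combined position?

Grundy values for heap A (subtraction set {2, 3, 4}):
k:     0  1  2  3  4  5
g(k):  0  0  1  1  2  2
So g(5) = 2.
Heap B is a plain Nim heap of size 1, so its Grundy value is 1.
Heap C is a plain Nim heap of size 11, so its Grundy value is 11.
By the Sprague-Grundy theorem, the Grundy value of a sum of independent games is the XOR of the component values.
Combined value = 2 ⊕ 1 ⊕ 11 = 8.

8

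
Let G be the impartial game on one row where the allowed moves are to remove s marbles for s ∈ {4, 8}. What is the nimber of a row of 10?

2

Grundy values for subtraction set {4, 8}:
g(0) = mex{} = 0
g(1) = mex{} = 0
g(2) = mex{} = 0
g(3) = mex{} = 0
g(4) = mex{0} = 1
g(5) = mex{0} = 1
g(6) = mex{0} = 1
g(7) = mex{0} = 1
g(8) = mex{0,1} = 2
g(9) = mex{0,1} = 2
g(10) = mex{0,1} = 2
So g(10) = 2.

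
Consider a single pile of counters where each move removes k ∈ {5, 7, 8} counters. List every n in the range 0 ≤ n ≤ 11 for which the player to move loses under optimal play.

0, 1, 2, 3, 4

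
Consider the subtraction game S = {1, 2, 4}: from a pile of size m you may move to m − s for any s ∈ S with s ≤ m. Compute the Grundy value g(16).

1

Build the Grundy sequence with g(k) = mex{g(k−s) : s ∈ {1, 2, 4}, s ≤ k}:
k:     0  1  2  3  4  5  6  7  8  9 10 11 12 13 14 15 16
g(k):  0  1  2  0  1  2  0  1  2  0  1  2  0  1  2  0  1
So g(16) = 1.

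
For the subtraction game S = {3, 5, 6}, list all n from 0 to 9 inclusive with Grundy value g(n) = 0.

0, 1, 2, 9

Build the Grundy sequence with g(k) = mex{g(k−s) : s ∈ {3, 5, 6}, s ≤ k}:
g(0) = mex{} = 0
g(1) = mex{} = 0
g(2) = mex{} = 0
g(3) = mex{0} = 1
g(4) = mex{0} = 1
g(5) = mex{0} = 1
g(6) = mex{0,1} = 2
g(7) = mex{0,1} = 2
g(8) = mex{0,1} = 2
g(9) = mex{1,2} = 0
The P-positions (g = 0) in 0..9 are 0, 1, 2, 9.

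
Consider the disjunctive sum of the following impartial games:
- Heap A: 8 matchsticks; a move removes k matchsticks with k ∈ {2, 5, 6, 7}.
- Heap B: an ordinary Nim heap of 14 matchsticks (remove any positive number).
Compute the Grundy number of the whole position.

Grundy values for heap A (subtraction set {2, 5, 6, 7}):
k:     0  1  2  3  4  5  6  7  8
g(k):  0  0  1  1  0  2  1  3  2
So g(8) = 2.
Heap B is a plain Nim heap of size 14, so its Grundy value is 14.
By the Sprague-Grundy theorem, the Grundy value of a sum of independent games is the XOR of the component values.
Combined value = 2 ⊕ 14 = 12.

12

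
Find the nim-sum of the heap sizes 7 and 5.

Compute the nim-sum pairwise:
7 ⊕ 5 = 2

2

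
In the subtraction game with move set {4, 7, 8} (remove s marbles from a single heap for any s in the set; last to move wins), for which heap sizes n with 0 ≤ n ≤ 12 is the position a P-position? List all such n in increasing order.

Build the Grundy sequence with g(k) = mex{g(k−s) : s ∈ {4, 7, 8}, s ≤ k}:
g(0) = mex{} = 0
g(1) = mex{} = 0
g(2) = mex{} = 0
g(3) = mex{} = 0
g(4) = mex{0} = 1
g(5) = mex{0} = 1
g(6) = mex{0} = 1
g(7) = mex{0} = 1
g(8) = mex{0,1} = 2
g(9) = mex{0,1} = 2
g(10) = mex{0,1} = 2
g(11) = mex{0,1} = 2
g(12) = mex{1,2} = 0
The P-positions (g = 0) in 0..12 are 0, 1, 2, 3, 12.

0, 1, 2, 3, 12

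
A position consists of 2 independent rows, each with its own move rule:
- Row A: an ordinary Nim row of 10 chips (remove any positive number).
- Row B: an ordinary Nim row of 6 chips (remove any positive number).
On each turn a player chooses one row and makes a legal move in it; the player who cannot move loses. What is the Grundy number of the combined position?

Row A is a plain Nim row of size 10, so its Grundy value is 10.
Row B is a plain Nim row of size 6, so its Grundy value is 6.
The value of a disjunctive sum is the nim-sum of the parts.
Combined value = 10 XOR 6 = 12.

12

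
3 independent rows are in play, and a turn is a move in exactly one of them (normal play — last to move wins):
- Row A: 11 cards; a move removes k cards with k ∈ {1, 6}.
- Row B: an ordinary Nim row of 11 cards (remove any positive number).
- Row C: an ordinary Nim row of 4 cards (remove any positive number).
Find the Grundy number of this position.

15

For row A, compute g(0), g(1), … with moves {1, 6}:
g(0) = mex{} = 0
g(1) = mex{0} = 1
g(2) = mex{1} = 0
g(3) = mex{0} = 1
g(4) = mex{1} = 0
g(5) = mex{0} = 1
g(6) = mex{0,1} = 2
g(7) = mex{1,2} = 0
g(8) = mex{0} = 1
g(9) = mex{1} = 0
g(10) = mex{0} = 1
g(11) = mex{1} = 0
So g(11) = 0.
Row B is a plain Nim row of size 11, so its Grundy value is 11.
Row C is a plain Nim row of size 4, so its Grundy value is 4.
The value of a disjunctive sum is the nim-sum of the parts.
Combined value = 0 ⊕ 11 ⊕ 4 = 15.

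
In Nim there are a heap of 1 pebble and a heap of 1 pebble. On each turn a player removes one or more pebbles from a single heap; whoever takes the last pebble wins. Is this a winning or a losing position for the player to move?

Compute the nim-sum pairwise:
1 ^ 1 = 0
The nim-sum is 0, so this is a P-position: the player to move is in a losing position under optimal play.

Losing position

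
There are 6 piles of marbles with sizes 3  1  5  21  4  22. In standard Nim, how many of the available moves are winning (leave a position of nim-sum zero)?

0

Write each in binary and XOR column by column:
  00011  (3)
  00001  (1)
  00101  (5)
  10101  (21)
  00100  (4)
  10110  (22)
  -----
  00000  (0)
The nim-sum is already 0, so every move leaves a nonzero nim-sum — there are no winning moves.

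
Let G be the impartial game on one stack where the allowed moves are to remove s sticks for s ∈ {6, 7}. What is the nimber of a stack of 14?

0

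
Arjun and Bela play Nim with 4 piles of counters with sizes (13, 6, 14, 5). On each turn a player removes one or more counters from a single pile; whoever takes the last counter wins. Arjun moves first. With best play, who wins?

Bela wins

Compute the nim-sum pairwise:
13 ⊕ 6 = 11
11 ⊕ 14 = 5
5 ⊕ 5 = 0
The nim-sum is 0, so this is a P-position: the player to move is in a losing position under optimal play; Arjun is about to move from it and so loses — Bela wins.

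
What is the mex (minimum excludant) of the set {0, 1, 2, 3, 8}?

The values 0, 1, 2, 3 are all present; 4 is the first non-negative integer missing from the set.

4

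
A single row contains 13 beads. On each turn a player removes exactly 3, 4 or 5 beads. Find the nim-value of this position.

Build the Grundy sequence with g(k) = mex{g(k−s) : s ∈ {3, 4, 5}, s ≤ k}:
g(0) = mex{} = 0
g(1) = mex{} = 0
g(2) = mex{} = 0
g(3) = mex{0} = 1
g(4) = mex{0} = 1
g(5) = mex{0} = 1
g(6) = mex{0,1} = 2
g(7) = mex{0,1} = 2
g(8) = mex{1} = 0
g(9) = mex{1,2} = 0
g(10) = mex{1,2} = 0
g(11) = mex{0,2} = 1
g(12) = mex{0,2} = 1
g(13) = mex{0} = 1
So g(13) = 1.

1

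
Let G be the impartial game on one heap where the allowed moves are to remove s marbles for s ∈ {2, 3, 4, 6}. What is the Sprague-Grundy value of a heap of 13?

2

Compute g(0), g(1), … for moves {2, 3, 4, 6}:
g(0) = mex{} = 0
g(1) = mex{} = 0
g(2) = mex{0} = 1
g(3) = mex{0} = 1
g(4) = mex{0,1} = 2
g(5) = mex{0,1} = 2
g(6) = mex{0,1,2} = 3
g(7) = mex{0,1,2} = 3
g(8) = mex{1,2,3} = 0
g(9) = mex{1,2,3} = 0
g(10) = mex{0,2,3} = 1
g(11) = mex{0,2,3} = 1
g(12) = mex{0,1,3} = 2
g(13) = mex{0,1,3} = 2
So g(13) = 2.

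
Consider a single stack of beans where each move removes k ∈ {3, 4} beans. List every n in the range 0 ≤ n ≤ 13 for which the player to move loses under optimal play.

0, 1, 2, 7, 8, 9

Build the Grundy sequence with g(k) = mex{g(k−s) : s ∈ {3, 4}, s ≤ k}:
k:     0  1  2  3  4  5  6  7  8  9 10 11 12 13
g(k):  0  0  0  1  1  1  2  0  0  0  1  1  1  2
The P-positions (g = 0) in 0..13 are 0, 1, 2, 7, 8, 9.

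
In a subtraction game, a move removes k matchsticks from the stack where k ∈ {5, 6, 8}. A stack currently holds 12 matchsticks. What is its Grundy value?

Build the Grundy sequence with g(k) = mex{g(k−s) : s ∈ {5, 6, 8}, s ≤ k}:
g(0) = mex{} = 0
g(1) = mex{} = 0
g(2) = mex{} = 0
g(3) = mex{} = 0
g(4) = mex{} = 0
g(5) = mex{0} = 1
g(6) = mex{0} = 1
g(7) = mex{0} = 1
g(8) = mex{0} = 1
g(9) = mex{0} = 1
g(10) = mex{0,1} = 2
g(11) = mex{0,1} = 2
g(12) = mex{0,1} = 2
So g(12) = 2.

2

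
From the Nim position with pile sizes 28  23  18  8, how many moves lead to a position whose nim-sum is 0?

3

Compute the nim-sum pairwise:
28 XOR 23 = 11
11 XOR 18 = 25
25 XOR 8 = 17
The overall nim-sum is X = 17. A pile of size p has a winning move iff p XOR X < p (reduce it to p XOR X).
  28: 28 XOR 17 = 13 < 28 — winning move (to 13).
  23: 23 XOR 17 = 6 < 23 — winning move (to 6).
  18: 18 XOR 17 = 3 < 18 — winning move (to 3).
  8: 8 XOR 17 = 25 ≥ 8 — no move.
That gives 3 winning moves.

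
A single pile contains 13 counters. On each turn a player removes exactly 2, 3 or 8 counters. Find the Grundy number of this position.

1

Compute g(0), g(1), … for moves {2, 3, 8}:
g(0) = mex{} = 0
g(1) = mex{} = 0
g(2) = mex{0} = 1
g(3) = mex{0} = 1
g(4) = mex{0,1} = 2
g(5) = mex{1} = 0
g(6) = mex{1,2} = 0
g(7) = mex{0,2} = 1
g(8) = mex{0} = 1
g(9) = mex{0,1} = 2
g(10) = mex{1} = 0
g(11) = mex{1,2} = 0
g(12) = mex{0,2} = 1
g(13) = mex{0} = 1
So g(13) = 1.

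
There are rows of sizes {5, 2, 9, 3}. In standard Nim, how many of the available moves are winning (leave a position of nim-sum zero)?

1

Compute the nim-sum pairwise:
5 ⊕ 2 = 7
7 ⊕ 9 = 14
14 ⊕ 3 = 13
The overall nim-sum is X = 13. A row of size p has a winning move iff p XOR X < p (reduce it to p XOR X).
  5: 5 XOR 13 = 8 ≥ 5 — no move.
  2: 2 XOR 13 = 15 ≥ 2 — no move.
  9: 9 XOR 13 = 4 < 9 — winning move (to 4).
  3: 3 XOR 13 = 14 ≥ 3 — no move.
That gives 1 winning move.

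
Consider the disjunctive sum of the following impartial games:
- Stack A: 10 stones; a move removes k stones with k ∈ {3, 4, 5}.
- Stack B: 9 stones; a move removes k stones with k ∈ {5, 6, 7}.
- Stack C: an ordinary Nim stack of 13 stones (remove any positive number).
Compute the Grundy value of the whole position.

12

For stack A, compute g(0), g(1), … with moves {3, 4, 5}:
k:     0  1  2  3  4  5  6  7  8  9 10
g(k):  0  0  0  1  1  1  2  2  0  0  0
So g(10) = 0.
For stack B, compute g(0), g(1), … with moves {5, 6, 7}:
k:     0  1  2  3  4  5  6  7  8  9
g(k):  0  0  0  0  0  1  1  1  1  1
So g(9) = 1.
Stack C is a plain Nim stack of size 13, so its Grundy value is 13.
The value of a disjunctive sum is the nim-sum of the parts.
Combined value = 0 ⊕ 1 ⊕ 13 = 12.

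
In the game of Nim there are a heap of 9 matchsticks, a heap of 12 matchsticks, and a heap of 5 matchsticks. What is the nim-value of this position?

0

Nim-sum: 9 ^ 12 ^ 5 = 0.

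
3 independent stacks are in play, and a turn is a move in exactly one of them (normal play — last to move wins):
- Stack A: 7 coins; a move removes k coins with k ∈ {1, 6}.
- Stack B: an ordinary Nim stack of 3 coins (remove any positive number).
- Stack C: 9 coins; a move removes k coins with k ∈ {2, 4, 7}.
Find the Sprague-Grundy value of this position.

3

Grundy values for stack A (subtraction set {1, 6}):
g(0) = mex{} = 0
g(1) = mex{0} = 1
g(2) = mex{1} = 0
g(3) = mex{0} = 1
g(4) = mex{1} = 0
g(5) = mex{0} = 1
g(6) = mex{0,1} = 2
g(7) = mex{1,2} = 0
So g(7) = 0.
Stack B is a plain Nim stack of size 3, so its Grundy value is 3.
Grundy values for stack C (subtraction set {2, 4, 7}):
g(0) = mex{} = 0
g(1) = mex{} = 0
g(2) = mex{0} = 1
g(3) = mex{0} = 1
g(4) = mex{0,1} = 2
g(5) = mex{0,1} = 2
g(6) = mex{1,2} = 0
g(7) = mex{0,1,2} = 3
g(8) = mex{0,2} = 1
g(9) = mex{1,2,3} = 0
So g(9) = 0.
The value of a disjunctive sum is the nim-sum of the parts.
Combined value = 0 ⊕ 3 ⊕ 0 = 3.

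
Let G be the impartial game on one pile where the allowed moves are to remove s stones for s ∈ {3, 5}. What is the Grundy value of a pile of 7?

2

Build the Grundy sequence with g(k) = mex{g(k−s) : s ∈ {3, 5}, s ≤ k}:
k:     0  1  2  3  4  5  6  7
g(k):  0  0  0  1  1  1  2  2
So g(7) = 2.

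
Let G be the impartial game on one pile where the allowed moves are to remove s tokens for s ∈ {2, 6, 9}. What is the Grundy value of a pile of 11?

Grundy values for subtraction set {2, 6, 9}:
g(0) = mex{} = 0
g(1) = mex{} = 0
g(2) = mex{0} = 1
g(3) = mex{0} = 1
g(4) = mex{1} = 0
g(5) = mex{1} = 0
g(6) = mex{0} = 1
g(7) = mex{0} = 1
g(8) = mex{1} = 0
g(9) = mex{0,1} = 2
g(10) = mex{0} = 1
g(11) = mex{0,1,2} = 3
So g(11) = 3.

3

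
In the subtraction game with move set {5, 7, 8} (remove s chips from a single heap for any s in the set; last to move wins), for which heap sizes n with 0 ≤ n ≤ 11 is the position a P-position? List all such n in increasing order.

Build the Grundy sequence with g(k) = mex{g(k−s) : s ∈ {5, 7, 8}, s ≤ k}:
g(0) = mex{} = 0
g(1) = mex{} = 0
g(2) = mex{} = 0
g(3) = mex{} = 0
g(4) = mex{} = 0
g(5) = mex{0} = 1
g(6) = mex{0} = 1
g(7) = mex{0} = 1
g(8) = mex{0} = 1
g(9) = mex{0} = 1
g(10) = mex{0,1} = 2
g(11) = mex{0,1} = 2
The P-positions (g = 0) in 0..11 are 0, 1, 2, 3, 4.

0, 1, 2, 3, 4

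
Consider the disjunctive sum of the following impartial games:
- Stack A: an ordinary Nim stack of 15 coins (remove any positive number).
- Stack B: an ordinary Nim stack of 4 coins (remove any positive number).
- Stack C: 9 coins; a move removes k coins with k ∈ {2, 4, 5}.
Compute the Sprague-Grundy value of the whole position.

Stack A is a plain Nim stack of size 15, so its Grundy value is 15.
Stack B is a plain Nim stack of size 4, so its Grundy value is 4.
Grundy values for stack C (subtraction set {2, 4, 5}):
g(0) = mex{} = 0
g(1) = mex{} = 0
g(2) = mex{0} = 1
g(3) = mex{0} = 1
g(4) = mex{0,1} = 2
g(5) = mex{0,1} = 2
g(6) = mex{0,1,2} = 3
g(7) = mex{1,2} = 0
g(8) = mex{1,2,3} = 0
g(9) = mex{0,2} = 1
So g(9) = 1.
By the Sprague-Grundy theorem, the Grundy value of a sum of independent games is the XOR of the component values.
Combined value = 15 XOR 4 XOR 1 = 10.

10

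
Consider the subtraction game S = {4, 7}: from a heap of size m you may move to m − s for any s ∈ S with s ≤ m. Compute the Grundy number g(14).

Grundy values for subtraction set {4, 7}:
g(0) = mex{} = 0
g(1) = mex{} = 0
g(2) = mex{} = 0
g(3) = mex{} = 0
g(4) = mex{0} = 1
g(5) = mex{0} = 1
g(6) = mex{0} = 1
g(7) = mex{0} = 1
g(8) = mex{0,1} = 2
g(9) = mex{0,1} = 2
g(10) = mex{0,1} = 2
g(11) = mex{1} = 0
g(12) = mex{1,2} = 0
g(13) = mex{1,2} = 0
g(14) = mex{1,2} = 0
So g(14) = 0.

0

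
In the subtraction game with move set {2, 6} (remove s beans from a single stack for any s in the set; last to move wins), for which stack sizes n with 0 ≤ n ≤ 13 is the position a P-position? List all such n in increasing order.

Build the Grundy sequence with g(k) = mex{g(k−s) : s ∈ {2, 6}, s ≤ k}:
g(0) = mex{} = 0
g(1) = mex{} = 0
g(2) = mex{0} = 1
g(3) = mex{0} = 1
g(4) = mex{1} = 0
g(5) = mex{1} = 0
g(6) = mex{0} = 1
g(7) = mex{0} = 1
g(8) = mex{1} = 0
g(9) = mex{1} = 0
g(10) = mex{0} = 1
g(11) = mex{0} = 1
g(12) = mex{1} = 0
g(13) = mex{1} = 0
The P-positions (g = 0) in 0..13 are 0, 1, 4, 5, 8, 9, 12, 13.

0, 1, 4, 5, 8, 9, 12, 13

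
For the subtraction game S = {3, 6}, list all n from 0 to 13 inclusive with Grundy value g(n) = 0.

Compute g(0), g(1), … for moves {3, 6}:
g(0) = mex{} = 0
g(1) = mex{} = 0
g(2) = mex{} = 0
g(3) = mex{0} = 1
g(4) = mex{0} = 1
g(5) = mex{0} = 1
g(6) = mex{0,1} = 2
g(7) = mex{0,1} = 2
g(8) = mex{0,1} = 2
g(9) = mex{1,2} = 0
g(10) = mex{1,2} = 0
g(11) = mex{1,2} = 0
g(12) = mex{0,2} = 1
g(13) = mex{0,2} = 1
The P-positions (g = 0) in 0..13 are 0, 1, 2, 9, 10, 11.

0, 1, 2, 9, 10, 11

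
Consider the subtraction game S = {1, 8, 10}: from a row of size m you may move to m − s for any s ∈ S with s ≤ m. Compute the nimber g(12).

1

Compute g(0), g(1), … for moves {1, 8, 10}:
k:     0  1  2  3  4  5  6  7  8  9 10 11 12
g(k):  0  1  0  1  0  1  0  1  2  0  1  0  1
So g(12) = 1.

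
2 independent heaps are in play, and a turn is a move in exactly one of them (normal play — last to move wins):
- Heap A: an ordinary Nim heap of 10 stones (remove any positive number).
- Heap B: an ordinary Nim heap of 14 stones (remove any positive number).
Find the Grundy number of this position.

Heap A is a plain Nim heap of size 10, so its Grundy value is 10.
Heap B is a plain Nim heap of size 14, so its Grundy value is 14.
By the Sprague-Grundy theorem, the Grundy value of a sum of independent games is the XOR of the component values.
Combined value = 10 XOR 14 = 4.

4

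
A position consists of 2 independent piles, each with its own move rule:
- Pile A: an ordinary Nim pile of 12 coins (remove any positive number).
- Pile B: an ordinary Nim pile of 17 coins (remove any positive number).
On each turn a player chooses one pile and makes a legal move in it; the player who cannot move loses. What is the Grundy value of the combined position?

Pile A is a plain Nim pile of size 12, so its Grundy value is 12.
Pile B is a plain Nim pile of size 17, so its Grundy value is 17.
The value of a disjunctive sum is the nim-sum of the parts.
Combined value = 12 XOR 17 = 29.

29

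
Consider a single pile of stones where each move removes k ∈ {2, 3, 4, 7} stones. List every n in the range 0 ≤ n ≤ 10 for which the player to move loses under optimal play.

Compute g(0), g(1), … for moves {2, 3, 4, 7}:
g(0) = mex{} = 0
g(1) = mex{} = 0
g(2) = mex{0} = 1
g(3) = mex{0} = 1
g(4) = mex{0,1} = 2
g(5) = mex{0,1} = 2
g(6) = mex{1,2} = 0
g(7) = mex{0,1,2} = 3
g(8) = mex{0,2} = 1
g(9) = mex{0,1,2,3} = 4
g(10) = mex{0,1,3} = 2
The P-positions (g = 0) in 0..10 are 0, 1, 6.

0, 1, 6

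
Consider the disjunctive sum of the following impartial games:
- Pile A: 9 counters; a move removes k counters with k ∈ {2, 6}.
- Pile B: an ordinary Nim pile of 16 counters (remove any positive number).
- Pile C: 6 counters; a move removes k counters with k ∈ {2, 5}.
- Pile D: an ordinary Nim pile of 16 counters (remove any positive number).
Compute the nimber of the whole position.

1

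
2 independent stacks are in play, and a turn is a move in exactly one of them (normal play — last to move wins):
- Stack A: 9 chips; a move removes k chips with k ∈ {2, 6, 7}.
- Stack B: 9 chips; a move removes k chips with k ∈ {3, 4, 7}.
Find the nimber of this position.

3

Build the Grundy sequence for stack A with g(k) = mex{g(k−s) : s ∈ {2, 6, 7}, s ≤ k}:
g(0) = mex{} = 0
g(1) = mex{} = 0
g(2) = mex{0} = 1
g(3) = mex{0} = 1
g(4) = mex{1} = 0
g(5) = mex{1} = 0
g(6) = mex{0} = 1
g(7) = mex{0} = 1
g(8) = mex{0,1} = 2
g(9) = mex{1} = 0
So g(9) = 0.
For stack B, compute g(0), g(1), … with moves {3, 4, 7}:
k:     0  1  2  3  4  5  6  7  8  9
g(k):  0  0  0  1  1  1  2  2  2  3
So g(9) = 3.
The value of a disjunctive sum is the nim-sum of the parts.
Combined value = 0 XOR 3 = 3.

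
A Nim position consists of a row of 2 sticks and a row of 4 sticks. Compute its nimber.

6

Compute the nim-sum pairwise:
2 ^ 4 = 6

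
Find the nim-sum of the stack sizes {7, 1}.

6

Compute the nim-sum pairwise:
7 ^ 1 = 6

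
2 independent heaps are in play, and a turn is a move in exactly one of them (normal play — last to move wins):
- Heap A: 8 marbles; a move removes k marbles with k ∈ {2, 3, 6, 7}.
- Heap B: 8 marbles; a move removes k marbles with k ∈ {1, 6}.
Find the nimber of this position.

3

Grundy values for heap A (subtraction set {2, 3, 6, 7}):
k:     0  1  2  3  4  5  6  7  8
g(k):  0  0  1  1  2  0  3  1  2
So g(8) = 2.
Grundy values for heap B (subtraction set {1, 6}):
k:     0  1  2  3  4  5  6  7  8
g(k):  0  1  0  1  0  1  2  0  1
So g(8) = 1.
By the Sprague-Grundy theorem, the Grundy value of a sum of independent games is the XOR of the component values.
Combined value = 2 ⊕ 1 = 3.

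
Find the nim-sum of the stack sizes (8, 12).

4

Bitwise XOR of the heap sizes:
  1000  (8)
  1100  (12)
  ----
  0100  (4)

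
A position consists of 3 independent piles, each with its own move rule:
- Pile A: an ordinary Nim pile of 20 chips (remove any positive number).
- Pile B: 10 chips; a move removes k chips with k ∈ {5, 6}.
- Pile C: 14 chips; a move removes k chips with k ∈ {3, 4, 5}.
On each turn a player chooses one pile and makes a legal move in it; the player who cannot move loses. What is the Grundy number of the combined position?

20

Pile A is a plain Nim pile of size 20, so its Grundy value is 20.
Grundy values for pile B (subtraction set {5, 6}):
g(0) = mex{} = 0
g(1) = mex{} = 0
g(2) = mex{} = 0
g(3) = mex{} = 0
g(4) = mex{} = 0
g(5) = mex{0} = 1
g(6) = mex{0} = 1
g(7) = mex{0} = 1
g(8) = mex{0} = 1
g(9) = mex{0} = 1
g(10) = mex{0,1} = 2
So g(10) = 2.
For pile C, compute g(0), g(1), … with moves {3, 4, 5}:
g(0) = mex{} = 0
g(1) = mex{} = 0
g(2) = mex{} = 0
g(3) = mex{0} = 1
g(4) = mex{0} = 1
g(5) = mex{0} = 1
g(6) = mex{0,1} = 2
g(7) = mex{0,1} = 2
g(8) = mex{1} = 0
g(9) = mex{1,2} = 0
g(10) = mex{1,2} = 0
g(11) = mex{0,2} = 1
g(12) = mex{0,2} = 1
g(13) = mex{0} = 1
g(14) = mex{0,1} = 2
So g(14) = 2.
By the Sprague-Grundy theorem, the Grundy value of a sum of independent games is the XOR of the component values.
Combined value = 20 ⊕ 2 ⊕ 2 = 20.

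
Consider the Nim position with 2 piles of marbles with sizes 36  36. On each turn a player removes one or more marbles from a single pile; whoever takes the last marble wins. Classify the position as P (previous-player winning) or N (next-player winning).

Compute the nim-sum pairwise:
36 ^ 36 = 0
The nim-sum is 0, so this is a P-position: the player to move is in a losing position under optimal play.

P-position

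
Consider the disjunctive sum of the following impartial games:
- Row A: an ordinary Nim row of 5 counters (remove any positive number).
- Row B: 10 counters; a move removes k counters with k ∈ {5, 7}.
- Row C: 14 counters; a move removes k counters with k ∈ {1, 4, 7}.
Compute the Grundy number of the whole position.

Row A is a plain Nim row of size 5, so its Grundy value is 5.
Build the Grundy sequence for row B with g(k) = mex{g(k−s) : s ∈ {5, 7}, s ≤ k}:
k:     0  1  2  3  4  5  6  7  8  9 10
g(k):  0  0  0  0  0  1  1  1  1  1  2
So g(10) = 2.
Grundy values for row C (subtraction set {1, 4, 7}):
g(0) = mex{} = 0
g(1) = mex{0} = 1
g(2) = mex{1} = 0
g(3) = mex{0} = 1
g(4) = mex{0,1} = 2
g(5) = mex{1,2} = 0
g(6) = mex{0} = 1
g(7) = mex{0,1} = 2
g(8) = mex{1,2} = 0
g(9) = mex{0} = 1
g(10) = mex{1} = 0
g(11) = mex{0,2} = 1
g(12) = mex{0,1} = 2
g(13) = mex{1,2} = 0
g(14) = mex{0,2} = 1
So g(14) = 1.
The value of a disjunctive sum is the nim-sum of the parts.
Combined value = 5 XOR 2 XOR 1 = 6.

6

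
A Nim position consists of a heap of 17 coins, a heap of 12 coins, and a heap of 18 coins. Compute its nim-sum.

15

Compute the nim-sum pairwise:
17 XOR 12 = 29
29 XOR 18 = 15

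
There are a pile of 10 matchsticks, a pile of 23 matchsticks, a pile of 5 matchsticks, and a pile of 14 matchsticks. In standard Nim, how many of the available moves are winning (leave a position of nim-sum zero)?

1

Bitwise XOR of the heap sizes:
  01010  (10)
  10111  (23)
  00101  (5)
  01110  (14)
  -----
  10110  (22)
The overall nim-sum is X = 22. A pile of size p has a winning move iff p XOR X < p (reduce it to p XOR X).
  10: 10 XOR 22 = 28 ≥ 10 — no move.
  23: 23 XOR 22 = 1 < 23 — winning move (to 1).
  5: 5 XOR 22 = 19 ≥ 5 — no move.
  14: 14 XOR 22 = 24 ≥ 14 — no move.
That gives 1 winning move.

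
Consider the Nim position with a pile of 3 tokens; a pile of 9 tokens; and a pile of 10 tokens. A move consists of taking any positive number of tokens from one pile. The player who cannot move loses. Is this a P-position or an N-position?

P-position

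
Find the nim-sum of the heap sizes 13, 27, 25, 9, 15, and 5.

In binary:
  01101  (13)
  11011  (27)
  11001  (25)
  01001  (9)
  01111  (15)
  00101  (5)
  -----
  01100  (12)

12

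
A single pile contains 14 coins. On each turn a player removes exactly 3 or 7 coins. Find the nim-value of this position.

1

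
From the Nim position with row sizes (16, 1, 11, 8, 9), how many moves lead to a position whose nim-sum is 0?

Nim-sum: 16 ⊕ 1 ⊕ 11 ⊕ 8 ⊕ 9 = 27.
The overall nim-sum is X = 27. A row of size p has a winning move iff p XOR X < p (reduce it to p XOR X).
  16: 16 XOR 27 = 11 < 16 — winning move (to 11).
  1: 1 XOR 27 = 26 ≥ 1 — no move.
  11: 11 XOR 27 = 16 ≥ 11 — no move.
  8: 8 XOR 27 = 19 ≥ 8 — no move.
  9: 9 XOR 27 = 18 ≥ 9 — no move.
That gives 1 winning move.

1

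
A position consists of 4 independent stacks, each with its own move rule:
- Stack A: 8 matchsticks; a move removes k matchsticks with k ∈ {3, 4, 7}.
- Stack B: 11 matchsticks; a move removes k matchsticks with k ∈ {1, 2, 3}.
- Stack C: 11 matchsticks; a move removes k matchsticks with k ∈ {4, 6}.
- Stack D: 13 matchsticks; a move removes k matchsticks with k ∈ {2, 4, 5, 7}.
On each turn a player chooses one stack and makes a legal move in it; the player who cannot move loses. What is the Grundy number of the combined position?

Build the Grundy sequence for stack A with g(k) = mex{g(k−s) : s ∈ {3, 4, 7}, s ≤ k}:
k:     0  1  2  3  4  5  6  7  8
g(k):  0  0  0  1  1  1  2  2  2
So g(8) = 2.
Build the Grundy sequence for stack B with g(k) = mex{g(k−s) : s ∈ {1, 2, 3}, s ≤ k}:
k:     0  1  2  3  4  5  6  7  8  9 10 11
g(k):  0  1  2  3  0  1  2  3  0  1  2  3
So g(11) = 3.
Build the Grundy sequence for stack C with g(k) = mex{g(k−s) : s ∈ {4, 6}, s ≤ k}:
k:     0  1  2  3  4  5  6  7  8  9 10 11
g(k):  0  0  0  0  1  1  1  1  2  2  0  0
So g(11) = 0.
For stack D, compute g(0), g(1), … with moves {2, 4, 5, 7}:
g(0) = mex{} = 0
g(1) = mex{} = 0
g(2) = mex{0} = 1
g(3) = mex{0} = 1
g(4) = mex{0,1} = 2
g(5) = mex{0,1} = 2
g(6) = mex{0,1,2} = 3
g(7) = mex{0,1,2} = 3
g(8) = mex{0,1,2,3} = 4
g(9) = mex{1,2,3} = 0
g(10) = mex{1,2,3,4} = 0
g(11) = mex{0,2,3} = 1
g(12) = mex{0,2,3,4} = 1
g(13) = mex{0,1,3,4} = 2
So g(13) = 2.
The value of a disjunctive sum is the nim-sum of the parts.
Combined value = 2 ⊕ 3 ⊕ 0 ⊕ 2 = 3.

3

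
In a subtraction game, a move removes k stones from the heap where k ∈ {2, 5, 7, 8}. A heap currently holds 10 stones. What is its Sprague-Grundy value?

Compute g(0), g(1), … for moves {2, 5, 7, 8}:
g(0) = mex{} = 0
g(1) = mex{} = 0
g(2) = mex{0} = 1
g(3) = mex{0} = 1
g(4) = mex{1} = 0
g(5) = mex{0,1} = 2
g(6) = mex{0} = 1
g(7) = mex{0,1,2} = 3
g(8) = mex{0,1} = 2
g(9) = mex{0,1,3} = 2
g(10) = mex{1,2} = 0
So g(10) = 0.

0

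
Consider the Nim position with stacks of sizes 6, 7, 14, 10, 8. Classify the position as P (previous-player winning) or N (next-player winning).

In binary:
  0110  (6)
  0111  (7)
  1110  (14)
  1010  (10)
  1000  (8)
  ----
  1101  (13)
The nim-sum is 13 ≠ 0, so this is an N-position: the player to move can win.

N-position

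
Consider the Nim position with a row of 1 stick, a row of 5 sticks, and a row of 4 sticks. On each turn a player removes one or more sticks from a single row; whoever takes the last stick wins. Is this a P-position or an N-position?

Write each in binary and XOR column by column:
  001  (1)
  101  (5)
  100  (4)
  ---
  000  (0)
The nim-sum is 0, so this is a P-position: the player to move is in a losing position under optimal play.

P-position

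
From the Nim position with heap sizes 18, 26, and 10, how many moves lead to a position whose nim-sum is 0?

Nim-sum: 18 ⊕ 26 ⊕ 10 = 2.
The overall nim-sum is X = 2. A heap of size p has a winning move iff p XOR X < p (reduce it to p XOR X).
  18: 18 XOR 2 = 16 < 18 — winning move (to 16).
  26: 26 XOR 2 = 24 < 26 — winning move (to 24).
  10: 10 XOR 2 = 8 < 10 — winning move (to 8).
That gives 3 winning moves.

3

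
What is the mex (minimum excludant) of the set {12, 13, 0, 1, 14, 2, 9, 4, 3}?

5

The values 0, 1, 2, 3, 4 are all present; 5 is the first non-negative integer missing from the set.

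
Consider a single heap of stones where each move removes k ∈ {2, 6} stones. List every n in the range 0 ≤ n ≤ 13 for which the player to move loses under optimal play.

Compute g(0), g(1), … for moves {2, 6}:
g(0) = mex{} = 0
g(1) = mex{} = 0
g(2) = mex{0} = 1
g(3) = mex{0} = 1
g(4) = mex{1} = 0
g(5) = mex{1} = 0
g(6) = mex{0} = 1
g(7) = mex{0} = 1
g(8) = mex{1} = 0
g(9) = mex{1} = 0
g(10) = mex{0} = 1
g(11) = mex{0} = 1
g(12) = mex{1} = 0
g(13) = mex{1} = 0
The P-positions (g = 0) in 0..13 are 0, 1, 4, 5, 8, 9, 12, 13.

0, 1, 4, 5, 8, 9, 12, 13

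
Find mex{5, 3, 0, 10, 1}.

2

The values 0, 1 are all present; 2 is the first non-negative integer missing from the set.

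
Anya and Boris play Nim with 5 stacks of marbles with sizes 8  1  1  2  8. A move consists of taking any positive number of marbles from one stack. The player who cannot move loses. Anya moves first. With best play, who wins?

Anya wins

Nim-sum: 8 XOR 1 XOR 1 XOR 2 XOR 8 = 2.
The nim-sum is 2 ≠ 0, so this is an N-position: the player to move can win; Anya has a winning move.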